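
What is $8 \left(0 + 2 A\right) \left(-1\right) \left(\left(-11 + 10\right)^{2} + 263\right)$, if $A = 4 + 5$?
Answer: $-38016$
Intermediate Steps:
$A = 9$
$8 \left(0 + 2 A\right) \left(-1\right) \left(\left(-11 + 10\right)^{2} + 263\right) = 8 \left(0 + 2 \cdot 9\right) \left(-1\right) \left(\left(-11 + 10\right)^{2} + 263\right) = 8 \left(0 + 18\right) \left(-1\right) \left(\left(-1\right)^{2} + 263\right) = 8 \cdot 18 \left(-1\right) \left(1 + 263\right) = 144 \left(-1\right) 264 = \left(-144\right) 264 = -38016$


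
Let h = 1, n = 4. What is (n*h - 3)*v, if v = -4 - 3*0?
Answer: -4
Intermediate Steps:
v = -4 (v = -4 + 0 = -4)
(n*h - 3)*v = (4*1 - 3)*(-4) = (4 - 3)*(-4) = 1*(-4) = -4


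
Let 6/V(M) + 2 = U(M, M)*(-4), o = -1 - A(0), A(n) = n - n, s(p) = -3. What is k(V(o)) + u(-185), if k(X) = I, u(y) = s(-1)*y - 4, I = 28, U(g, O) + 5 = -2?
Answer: 579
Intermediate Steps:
U(g, O) = -7 (U(g, O) = -5 - 2 = -7)
A(n) = 0
u(y) = -4 - 3*y (u(y) = -3*y - 4 = -4 - 3*y)
o = -1 (o = -1 - 1*0 = -1 + 0 = -1)
V(M) = 3/13 (V(M) = 6/(-2 - 7*(-4)) = 6/(-2 + 28) = 6/26 = 6*(1/26) = 3/13)
k(X) = 28
k(V(o)) + u(-185) = 28 + (-4 - 3*(-185)) = 28 + (-4 + 555) = 28 + 551 = 579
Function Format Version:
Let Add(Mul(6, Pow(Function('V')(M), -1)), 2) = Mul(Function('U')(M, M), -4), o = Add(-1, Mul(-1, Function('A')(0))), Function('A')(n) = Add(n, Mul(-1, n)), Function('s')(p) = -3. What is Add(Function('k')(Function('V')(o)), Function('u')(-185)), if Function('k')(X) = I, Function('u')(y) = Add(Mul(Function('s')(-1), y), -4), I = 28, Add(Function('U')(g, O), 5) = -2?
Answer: 579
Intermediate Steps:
Function('U')(g, O) = -7 (Function('U')(g, O) = Add(-5, -2) = -7)
Function('A')(n) = 0
Function('u')(y) = Add(-4, Mul(-3, y)) (Function('u')(y) = Add(Mul(-3, y), -4) = Add(-4, Mul(-3, y)))
o = -1 (o = Add(-1, Mul(-1, 0)) = Add(-1, 0) = -1)
Function('V')(M) = Rational(3, 13) (Function('V')(M) = Mul(6, Pow(Add(-2, Mul(-7, -4)), -1)) = Mul(6, Pow(Add(-2, 28), -1)) = Mul(6, Pow(26, -1)) = Mul(6, Rational(1, 26)) = Rational(3, 13))
Function('k')(X) = 28
Add(Function('k')(Function('V')(o)), Function('u')(-185)) = Add(28, Add(-4, Mul(-3, -185))) = Add(28, Add(-4, 555)) = Add(28, 551) = 579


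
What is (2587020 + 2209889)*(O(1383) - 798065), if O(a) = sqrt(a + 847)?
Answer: -3828245181085 + 4796909*sqrt(2230) ≈ -3.8280e+12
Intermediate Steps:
O(a) = sqrt(847 + a)
(2587020 + 2209889)*(O(1383) - 798065) = (2587020 + 2209889)*(sqrt(847 + 1383) - 798065) = 4796909*(sqrt(2230) - 798065) = 4796909*(-798065 + sqrt(2230)) = -3828245181085 + 4796909*sqrt(2230)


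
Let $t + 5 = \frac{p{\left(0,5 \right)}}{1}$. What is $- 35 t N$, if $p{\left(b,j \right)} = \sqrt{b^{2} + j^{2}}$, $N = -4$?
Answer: $0$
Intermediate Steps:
$t = 0$ ($t = -5 + \frac{\sqrt{0^{2} + 5^{2}}}{1} = -5 + \sqrt{0 + 25} \cdot 1 = -5 + \sqrt{25} \cdot 1 = -5 + 5 \cdot 1 = -5 + 5 = 0$)
$- 35 t N = \left(-35\right) 0 \left(-4\right) = 0 \left(-4\right) = 0$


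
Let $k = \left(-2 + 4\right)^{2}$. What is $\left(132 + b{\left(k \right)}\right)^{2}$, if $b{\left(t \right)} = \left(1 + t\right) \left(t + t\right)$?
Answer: $29584$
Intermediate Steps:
$k = 4$ ($k = 2^{2} = 4$)
$b{\left(t \right)} = 2 t \left(1 + t\right)$ ($b{\left(t \right)} = \left(1 + t\right) 2 t = 2 t \left(1 + t\right)$)
$\left(132 + b{\left(k \right)}\right)^{2} = \left(132 + 2 \cdot 4 \left(1 + 4\right)\right)^{2} = \left(132 + 2 \cdot 4 \cdot 5\right)^{2} = \left(132 + 40\right)^{2} = 172^{2} = 29584$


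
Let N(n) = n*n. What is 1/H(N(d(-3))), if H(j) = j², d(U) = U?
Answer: 1/81 ≈ 0.012346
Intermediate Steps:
N(n) = n²
1/H(N(d(-3))) = 1/(((-3)²)²) = 1/(9²) = 1/81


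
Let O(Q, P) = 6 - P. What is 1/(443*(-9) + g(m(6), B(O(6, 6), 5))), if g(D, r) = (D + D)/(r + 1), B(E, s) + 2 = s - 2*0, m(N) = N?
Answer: -1/3984 ≈ -0.00025100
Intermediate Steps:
B(E, s) = -2 + s (B(E, s) = -2 + (s - 2*0) = -2 + (s + 0) = -2 + s)
g(D, r) = 2*D/(1 + r) (g(D, r) = (2*D)/(1 + r) = 2*D/(1 + r))
1/(443*(-9) + g(m(6), B(O(6, 6), 5))) = 1/(443*(-9) + 2*6/(1 + (-2 + 5))) = 1/(-3987 + 2*6/(1 + 3)) = 1/(-3987 + 2*6/4) = 1/(-3987 + 2*6*(¼)) = 1/(-3987 + 3) = 1/(-3984) = -1/3984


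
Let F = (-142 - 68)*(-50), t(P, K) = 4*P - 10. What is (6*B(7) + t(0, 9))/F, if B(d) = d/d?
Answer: -1/2625 ≈ -0.00038095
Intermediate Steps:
t(P, K) = -10 + 4*P
B(d) = 1
F = 10500 (F = -210*(-50) = 10500)
(6*B(7) + t(0, 9))/F = (6*1 + (-10 + 4*0))/10500 = (6 + (-10 + 0))*(1/10500) = (6 - 10)*(1/10500) = -4*1/10500 = -1/2625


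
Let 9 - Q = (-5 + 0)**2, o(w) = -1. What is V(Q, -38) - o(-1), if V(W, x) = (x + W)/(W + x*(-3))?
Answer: 22/49 ≈ 0.44898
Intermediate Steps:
Q = -16 (Q = 9 - (-5 + 0)**2 = 9 - 1*(-5)**2 = 9 - 1*25 = 9 - 25 = -16)
V(W, x) = (W + x)/(W - 3*x)
V(Q, -38) - o(-1) = (-16 - 38)/(-16 - 3*(-38)) - 1*(-1) = -54/(-16 + 114) + 1 = -54/98 + 1 = (1/98)*(-54) + 1 = -27/49 + 1 = 22/49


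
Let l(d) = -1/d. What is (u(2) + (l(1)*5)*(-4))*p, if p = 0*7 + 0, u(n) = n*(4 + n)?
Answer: 0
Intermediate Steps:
p = 0 (p = 0 + 0 = 0)
(u(2) + (l(1)*5)*(-4))*p = (2*(4 + 2) + (-1/1*5)*(-4))*0 = (2*6 + (-1*1*5)*(-4))*0 = (12 - 1*5*(-4))*0 = (12 - 5*(-4))*0 = (12 + 20)*0 = 32*0 = 0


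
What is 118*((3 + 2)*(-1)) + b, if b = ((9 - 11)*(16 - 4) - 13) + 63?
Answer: -564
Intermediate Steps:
b = 26 (b = (-2*12 - 13) + 63 = (-24 - 13) + 63 = -37 + 63 = 26)
118*((3 + 2)*(-1)) + b = 118*((3 + 2)*(-1)) + 26 = 118*(5*(-1)) + 26 = 118*(-5) + 26 = -590 + 26 = -564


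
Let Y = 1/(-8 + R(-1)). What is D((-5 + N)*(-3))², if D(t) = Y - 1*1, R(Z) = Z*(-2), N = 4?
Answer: 49/36 ≈ 1.3611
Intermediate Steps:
R(Z) = -2*Z
Y = -⅙ (Y = 1/(-8 - 2*(-1)) = 1/(-8 + 2) = 1/(-6) = -⅙ ≈ -0.16667)
D(t) = -7/6 (D(t) = -⅙ - 1*1 = -⅙ - 1 = -7/6)
D((-5 + N)*(-3))² = (-7/6)² = 49/36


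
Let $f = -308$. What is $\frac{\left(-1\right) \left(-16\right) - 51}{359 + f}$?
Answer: $- \frac{35}{51} \approx -0.68627$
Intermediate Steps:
$\frac{\left(-1\right) \left(-16\right) - 51}{359 + f} = \frac{\left(-1\right) \left(-16\right) - 51}{359 - 308} = \frac{16 - 51}{51} = \left(-35\right) \frac{1}{51} = - \frac{35}{51}$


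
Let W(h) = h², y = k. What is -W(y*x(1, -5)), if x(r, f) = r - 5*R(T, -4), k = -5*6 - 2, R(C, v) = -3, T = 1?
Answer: -262144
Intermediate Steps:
k = -32 (k = -30 - 2 = -32)
y = -32
x(r, f) = 15 + r (x(r, f) = r - 5*(-3) = r + 15 = 15 + r)
-W(y*x(1, -5)) = -(-32*(15 + 1))² = -(-32*16)² = -1*(-512)² = -1*262144 = -262144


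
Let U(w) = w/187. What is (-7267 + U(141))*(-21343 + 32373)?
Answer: -14987431640/187 ≈ -8.0147e+7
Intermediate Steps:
U(w) = w/187 (U(w) = w*(1/187) = w/187)
(-7267 + U(141))*(-21343 + 32373) = (-7267 + (1/187)*141)*(-21343 + 32373) = (-7267 + 141/187)*11030 = -1358788/187*11030 = -14987431640/187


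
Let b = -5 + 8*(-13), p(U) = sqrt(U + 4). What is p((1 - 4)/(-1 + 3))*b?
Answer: -109*sqrt(10)/2 ≈ -172.34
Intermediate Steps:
p(U) = sqrt(4 + U)
b = -109 (b = -5 - 104 = -109)
p((1 - 4)/(-1 + 3))*b = sqrt(4 + (1 - 4)/(-1 + 3))*(-109) = sqrt(4 - 3/2)*(-109) = sqrt(5/2)*(-109) = (sqrt(10)/2)*(-109) = -109*sqrt(10)/2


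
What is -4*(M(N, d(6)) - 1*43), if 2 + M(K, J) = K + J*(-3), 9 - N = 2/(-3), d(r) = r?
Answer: 640/3 ≈ 213.33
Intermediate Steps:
N = 29/3 (N = 9 - 2/(-3) = 9 - 2*(-1)/3 = 9 - 1*(-⅔) = 9 + ⅔ = 29/3 ≈ 9.6667)
M(K, J) = -2 + K - 3*J (M(K, J) = -2 + (K + J*(-3)) = -2 + (K - 3*J) = -2 + K - 3*J)
-4*(M(N, d(6)) - 1*43) = -4*((-2 + 29/3 - 3*6) - 1*43) = -4*((-2 + 29/3 - 18) - 43) = -4*(-31/3 - 43) = -4*(-160/3) = 640/3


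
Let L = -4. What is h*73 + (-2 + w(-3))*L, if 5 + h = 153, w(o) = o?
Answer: 10824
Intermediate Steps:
h = 148 (h = -5 + 153 = 148)
h*73 + (-2 + w(-3))*L = 148*73 + (-2 - 3)*(-4) = 10804 - 5*(-4) = 10804 + 20 = 10824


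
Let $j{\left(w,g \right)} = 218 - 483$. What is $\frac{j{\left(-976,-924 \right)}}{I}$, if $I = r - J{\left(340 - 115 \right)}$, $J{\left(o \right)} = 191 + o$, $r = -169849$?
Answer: $\frac{53}{34053} \approx 0.0015564$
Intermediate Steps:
$j{\left(w,g \right)} = -265$ ($j{\left(w,g \right)} = 218 - 483 = -265$)
$I = -170265$ ($I = -169849 - \left(191 + \left(340 - 115\right)\right) = -169849 - \left(191 + 225\right) = -169849 - 416 = -170265$)
$\frac{j{\left(-976,-924 \right)}}{I} = - \frac{265}{-170265} = \left(-265\right) \left(- \frac{1}{170265}\right) = \frac{53}{34053}$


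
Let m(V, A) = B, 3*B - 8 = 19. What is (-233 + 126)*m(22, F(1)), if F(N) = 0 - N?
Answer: -963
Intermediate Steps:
F(N) = -N
B = 9 (B = 8/3 + (⅓)*19 = 8/3 + 19/3 = 9)
m(V, A) = 9
(-233 + 126)*m(22, F(1)) = (-233 + 126)*9 = -107*9 = -963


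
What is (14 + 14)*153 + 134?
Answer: 4418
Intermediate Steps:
(14 + 14)*153 + 134 = 28*153 + 134 = 4284 + 134 = 4418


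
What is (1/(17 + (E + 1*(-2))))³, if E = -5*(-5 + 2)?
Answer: 1/27000 ≈ 3.7037e-5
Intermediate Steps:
E = 15 (E = -5*(-3) = 15)
(1/(17 + (E + 1*(-2))))³ = (1/(17 + (15 + 1*(-2))))³ = (1/(17 + (15 - 2)))³ = (1/(17 + 13))³ = (1/30)³ = 1/27000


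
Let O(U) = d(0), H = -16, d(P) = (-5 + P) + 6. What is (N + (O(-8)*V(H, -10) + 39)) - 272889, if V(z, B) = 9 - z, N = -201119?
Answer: -473944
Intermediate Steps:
d(P) = 1 + P
O(U) = 1 (O(U) = 1 + 0 = 1)
(N + (O(-8)*V(H, -10) + 39)) - 272889 = (-201119 + (1*(9 - 1*(-16)) + 39)) - 272889 = (-201119 + (1*(9 + 16) + 39)) - 272889 = (-201119 + (1*25 + 39)) - 272889 = (-201119 + (25 + 39)) - 272889 = (-201119 + 64) - 272889 = -201055 - 272889 = -473944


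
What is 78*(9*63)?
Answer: 44226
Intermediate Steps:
78*(9*63) = 78*567 = 44226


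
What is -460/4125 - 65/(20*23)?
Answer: -19189/75900 ≈ -0.25282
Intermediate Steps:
-460/4125 - 65/(20*23) = -460*1/4125 - 65/460 = -92/825 - 65*1/460 = -92/825 - 13/92 = -19189/75900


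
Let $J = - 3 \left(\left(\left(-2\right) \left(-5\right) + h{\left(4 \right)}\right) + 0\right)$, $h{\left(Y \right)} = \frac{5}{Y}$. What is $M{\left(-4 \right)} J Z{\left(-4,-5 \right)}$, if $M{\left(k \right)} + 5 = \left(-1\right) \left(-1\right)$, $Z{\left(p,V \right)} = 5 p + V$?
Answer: $-3375$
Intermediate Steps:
$Z{\left(p,V \right)} = V + 5 p$
$M{\left(k \right)} = -4$ ($M{\left(k \right)} = -5 - -1 = -5 + 1 = -4$)
$J = - \frac{135}{4}$ ($J = - 3 \left(\left(\left(-2\right) \left(-5\right) + \frac{5}{4}\right) + 0\right) = - 3 \left(\left(10 + 5 \cdot \frac{1}{4}\right) + 0\right) = - 3 \left(\left(10 + \frac{5}{4}\right) + 0\right) = - 3 \left(\frac{45}{4} + 0\right) = \left(-3\right) \frac{45}{4} = - \frac{135}{4} \approx -33.75$)
$M{\left(-4 \right)} J Z{\left(-4,-5 \right)} = \left(-4\right) \left(- \frac{135}{4}\right) \left(-5 + 5 \left(-4\right)\right) = 135 \left(-5 - 20\right) = 135 \left(-25\right) = -3375$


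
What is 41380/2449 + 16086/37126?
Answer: 787834247/45460787 ≈ 17.330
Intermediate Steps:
41380/2449 + 16086/37126 = 41380*(1/2449) + 16086*(1/37126) = 41380/2449 + 8043/18563 = 787834247/45460787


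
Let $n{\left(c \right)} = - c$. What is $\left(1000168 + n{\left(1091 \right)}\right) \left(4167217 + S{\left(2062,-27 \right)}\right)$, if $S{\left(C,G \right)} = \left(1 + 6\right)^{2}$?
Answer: $4163419613482$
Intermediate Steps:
$S{\left(C,G \right)} = 49$ ($S{\left(C,G \right)} = 7^{2} = 49$)
$\left(1000168 + n{\left(1091 \right)}\right) \left(4167217 + S{\left(2062,-27 \right)}\right) = \left(1000168 - 1091\right) \left(4167217 + 49\right) = \left(1000168 - 1091\right) 4167266 = 999077 \cdot 4167266 = 4163419613482$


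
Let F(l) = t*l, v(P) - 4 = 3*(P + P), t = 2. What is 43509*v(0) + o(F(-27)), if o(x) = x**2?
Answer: 176952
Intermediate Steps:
v(P) = 4 + 6*P (v(P) = 4 + 3*(P + P) = 4 + 3*(2*P) = 4 + 6*P)
F(l) = 2*l
43509*v(0) + o(F(-27)) = 43509*(4 + 6*0) + (2*(-27))**2 = 43509*(4 + 0) + (-54)**2 = 43509*4 + 2916 = 174036 + 2916 = 176952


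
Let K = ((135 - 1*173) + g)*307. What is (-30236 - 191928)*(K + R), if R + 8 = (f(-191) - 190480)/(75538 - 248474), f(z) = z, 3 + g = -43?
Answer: 247760979889285/43234 ≈ 5.7307e+9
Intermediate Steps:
g = -46 (g = -3 - 43 = -46)
K = -25788 (K = ((135 - 1*173) - 46)*307 = ((135 - 173) - 46)*307 = (-38 - 46)*307 = -84*307 = -25788)
R = -1192817/172936 (R = -8 + (-191 - 190480)/(75538 - 248474) = -8 - 190671/(-172936) = -8 - 190671*(-1/172936) = -8 + 190671/172936 = -1192817/172936 ≈ -6.8974)
(-30236 - 191928)*(K + R) = (-30236 - 191928)*(-25788 - 1192817/172936) = -222164*(-4460866385/172936) = 247760979889285/43234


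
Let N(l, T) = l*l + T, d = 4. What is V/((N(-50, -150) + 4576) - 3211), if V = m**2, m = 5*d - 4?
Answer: 256/3715 ≈ 0.068910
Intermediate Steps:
N(l, T) = T + l**2 (N(l, T) = l**2 + T = T + l**2)
m = 16 (m = 5*4 - 4 = 20 - 4 = 16)
V = 256 (V = 16**2 = 256)
V/((N(-50, -150) + 4576) - 3211) = 256/(((-150 + (-50)**2) + 4576) - 3211) = 256/(((-150 + 2500) + 4576) - 3211) = 256/((2350 + 4576) - 3211) = 256/(6926 - 3211) = 256/3715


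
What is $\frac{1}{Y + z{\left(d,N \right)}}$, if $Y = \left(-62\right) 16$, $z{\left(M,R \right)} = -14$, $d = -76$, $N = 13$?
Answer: $- \frac{1}{1006} \approx -0.00099404$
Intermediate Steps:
$Y = -992$
$\frac{1}{Y + z{\left(d,N \right)}} = \frac{1}{-992 - 14} = \frac{1}{-1006} = - \frac{1}{1006}$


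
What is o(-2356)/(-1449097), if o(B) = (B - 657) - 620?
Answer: 3633/1449097 ≈ 0.0025071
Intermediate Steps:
o(B) = -1277 + B (o(B) = (-657 + B) - 620 = -1277 + B)
o(-2356)/(-1449097) = (-1277 - 2356)/(-1449097) = -3633*(-1/1449097) = 3633/1449097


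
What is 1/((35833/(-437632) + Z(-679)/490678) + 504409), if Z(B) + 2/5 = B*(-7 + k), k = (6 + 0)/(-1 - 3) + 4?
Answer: 536840986240/270787384414694033 ≈ 1.9825e-6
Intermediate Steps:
k = 5/2 (k = 6/(-4) + 4 = 6*(-1/4) + 4 = -3/2 + 4 = 5/2 ≈ 2.5000)
Z(B) = -2/5 - 9*B/2 (Z(B) = -2/5 + B*(-7 + 5/2) = -2/5 + B*(-9/2) = -2/5 - 9*B/2)
1/((35833/(-437632) + Z(-679)/490678) + 504409) = 1/((35833/(-437632) + (-2/5 - 9/2*(-679))/490678) + 504409) = 1/((35833*(-1/437632) + (-2/5 + 6111/2)*(1/490678)) + 504409) = 1/((-35833/437632 + (30551/10)*(1/490678)) + 504409) = 1/((-35833/437632 + 30551/4906780) + 504409) = 1/(-40613638127/536840986240 + 504409) = 1/(270787384414694033/536840986240) = 536840986240/270787384414694033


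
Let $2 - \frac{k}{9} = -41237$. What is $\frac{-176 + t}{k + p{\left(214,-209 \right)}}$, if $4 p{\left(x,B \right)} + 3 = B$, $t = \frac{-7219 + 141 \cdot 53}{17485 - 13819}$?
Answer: $- \frac{322481}{680222634} \approx -0.00047408$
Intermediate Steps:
$t = \frac{127}{1833}$ ($t = \frac{-7219 + 7473}{3666} = 254 \cdot \frac{1}{3666} = \frac{127}{1833} \approx 0.069285$)
$p{\left(x,B \right)} = - \frac{3}{4} + \frac{B}{4}$
$k = 371151$ ($k = 18 - -371133 = 18 + 371133 = 371151$)
$\frac{-176 + t}{k + p{\left(214,-209 \right)}} = \frac{-176 + \frac{127}{1833}}{371151 + \left(- \frac{3}{4} + \frac{1}{4} \left(-209\right)\right)} = - \frac{322481}{1833 \left(371151 - 53\right)} = - \frac{322481}{1833 \cdot 371098} = \left(- \frac{322481}{1833}\right) \frac{1}{371098} = - \frac{322481}{680222634}$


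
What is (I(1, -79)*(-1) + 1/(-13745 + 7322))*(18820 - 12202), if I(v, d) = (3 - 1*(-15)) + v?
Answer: -269215828/2141 ≈ -1.2574e+5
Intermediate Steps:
I(v, d) = 18 + v (I(v, d) = (3 + 15) + v = 18 + v)
(I(1, -79)*(-1) + 1/(-13745 + 7322))*(18820 - 12202) = ((18 + 1)*(-1) + 1/(-13745 + 7322))*(18820 - 12202) = (19*(-1) + 1/(-6423))*6618 = (-19 - 1/6423)*6618 = -122038/6423*6618 = -269215828/2141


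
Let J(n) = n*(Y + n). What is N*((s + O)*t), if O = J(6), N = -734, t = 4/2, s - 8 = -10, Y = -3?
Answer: -23488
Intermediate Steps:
s = -2 (s = 8 - 10 = -2)
t = 2 (t = 4*(1/2) = 2)
J(n) = n*(-3 + n)
O = 18 (O = 6*(-3 + 6) = 6*3 = 18)
N*((s + O)*t) = -734*(-2 + 18)*2 = -11744*2 = -734*32 = -23488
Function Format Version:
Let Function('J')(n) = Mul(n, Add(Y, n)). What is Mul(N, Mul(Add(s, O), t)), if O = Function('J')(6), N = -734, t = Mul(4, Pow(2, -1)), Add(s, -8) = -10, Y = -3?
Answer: -23488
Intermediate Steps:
s = -2 (s = Add(8, -10) = -2)
t = 2 (t = Mul(4, Rational(1, 2)) = 2)
Function('J')(n) = Mul(n, Add(-3, n))
O = 18 (O = Mul(6, Add(-3, 6)) = Mul(6, 3) = 18)
Mul(N, Mul(Add(s, O), t)) = Mul(-734, Mul(Add(-2, 18), 2)) = Mul(-734, Mul(16, 2)) = Mul(-734, 32) = -23488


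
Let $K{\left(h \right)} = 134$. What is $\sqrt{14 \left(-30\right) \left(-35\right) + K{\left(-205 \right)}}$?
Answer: $\sqrt{14834} \approx 121.79$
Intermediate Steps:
$\sqrt{14 \left(-30\right) \left(-35\right) + K{\left(-205 \right)}} = \sqrt{14 \left(-30\right) \left(-35\right) + 134} = \sqrt{\left(-420\right) \left(-35\right) + 134} = \sqrt{14700 + 134} = \sqrt{14834}$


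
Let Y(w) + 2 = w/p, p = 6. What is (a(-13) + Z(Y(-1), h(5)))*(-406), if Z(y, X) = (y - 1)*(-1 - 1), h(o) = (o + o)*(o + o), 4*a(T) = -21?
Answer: -2639/6 ≈ -439.83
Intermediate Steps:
a(T) = -21/4 (a(T) = (¼)*(-21) = -21/4)
Y(w) = -2 + w/6
h(o) = 4*o² (h(o) = (2*o)*(2*o) = 4*o²)
Z(y, X) = 2 - 2*y (Z(y, X) = (-1 + y)*(-2) = 2 - 2*y)
(a(-13) + Z(Y(-1), h(5)))*(-406) = (-21/4 + (2 - 2*(-2 + (⅙)*(-1))))*(-406) = (-21/4 + (2 - 2*(-2 - ⅙)))*(-406) = (-21/4 + (2 - 2*(-13/6)))*(-406) = (-21/4 + (2 + 13/3))*(-406) = (-21/4 + 19/3)*(-406) = (13/12)*(-406) = -2639/6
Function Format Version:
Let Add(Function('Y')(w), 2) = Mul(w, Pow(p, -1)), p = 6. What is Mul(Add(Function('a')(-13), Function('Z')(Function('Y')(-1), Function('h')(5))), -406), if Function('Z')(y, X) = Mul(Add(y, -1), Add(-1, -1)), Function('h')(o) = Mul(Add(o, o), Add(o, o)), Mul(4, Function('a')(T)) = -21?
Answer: Rational(-2639, 6) ≈ -439.83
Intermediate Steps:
Function('a')(T) = Rational(-21, 4) (Function('a')(T) = Mul(Rational(1, 4), -21) = Rational(-21, 4))
Function('Y')(w) = Add(-2, Mul(Rational(1, 6), w)) (Function('Y')(w) = Add(-2, Mul(w, Pow(6, -1))) = Add(-2, Mul(w, Rational(1, 6))) = Add(-2, Mul(Rational(1, 6), w)))
Function('h')(o) = Mul(4, Pow(o, 2)) (Function('h')(o) = Mul(Mul(2, o), Mul(2, o)) = Mul(4, Pow(o, 2)))
Function('Z')(y, X) = Add(2, Mul(-2, y)) (Function('Z')(y, X) = Mul(Add(-1, y), -2) = Add(2, Mul(-2, y)))
Mul(Add(Function('a')(-13), Function('Z')(Function('Y')(-1), Function('h')(5))), -406) = Mul(Add(Rational(-21, 4), Add(2, Mul(-2, Add(-2, Mul(Rational(1, 6), -1))))), -406) = Mul(Add(Rational(-21, 4), Add(2, Mul(-2, Add(-2, Rational(-1, 6))))), -406) = Mul(Add(Rational(-21, 4), Add(2, Mul(-2, Rational(-13, 6)))), -406) = Mul(Add(Rational(-21, 4), Add(2, Rational(13, 3))), -406) = Mul(Add(Rational(-21, 4), Rational(19, 3)), -406) = Mul(Rational(13, 12), -406) = Rational(-2639, 6)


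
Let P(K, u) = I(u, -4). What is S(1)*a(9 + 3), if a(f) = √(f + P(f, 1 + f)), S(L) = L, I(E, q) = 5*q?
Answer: 2*I*√2 ≈ 2.8284*I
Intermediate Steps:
P(K, u) = -20 (P(K, u) = 5*(-4) = -20)
a(f) = √(-20 + f) (a(f) = √(f - 20) = √(-20 + f))
S(1)*a(9 + 3) = 1*√(-20 + (9 + 3)) = 1*√(-20 + 12) = 1*√(-8) = 1*(2*I*√2) = 2*I*√2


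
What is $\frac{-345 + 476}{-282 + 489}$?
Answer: $\frac{131}{207} \approx 0.63285$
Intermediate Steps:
$\frac{-345 + 476}{-282 + 489} = \frac{131}{207}$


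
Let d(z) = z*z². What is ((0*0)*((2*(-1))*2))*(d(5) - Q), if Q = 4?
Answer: 0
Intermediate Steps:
d(z) = z³
((0*0)*((2*(-1))*2))*(d(5) - Q) = ((0*0)*((2*(-1))*2))*(5³ - 1*4) = (0*(-2*2))*(125 - 4) = (0*(-4))*121 = 0*121 = 0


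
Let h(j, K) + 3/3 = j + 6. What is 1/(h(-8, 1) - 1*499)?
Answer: -1/502 ≈ -0.0019920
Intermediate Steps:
h(j, K) = 5 + j (h(j, K) = -1 + (j + 6) = -1 + (6 + j) = 5 + j)
1/(h(-8, 1) - 1*499) = 1/((5 - 8) - 1*499) = 1/(-3 - 499) = 1/(-502) = -1/502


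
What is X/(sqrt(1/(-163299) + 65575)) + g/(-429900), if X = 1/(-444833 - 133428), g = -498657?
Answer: 166219/143300 - sqrt(437164973714319)/3096105363352082 ≈ 1.1599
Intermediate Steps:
X = -1/578261 (X = 1/(-578261) = -1/578261 ≈ -1.7293e-6)
X/(sqrt(1/(-163299) + 65575)) + g/(-429900) = -1/(578261*sqrt(1/(-163299) + 65575)) - 498657/(-429900) = -1/(578261*sqrt(-1/163299 + 65575)) - 498657*(-1/429900) = -sqrt(437164973714319)/5354165962/578261 + 166219/143300 = -sqrt(437164973714319)/3096105363352082 + 166219/143300 = 166219/143300 - sqrt(437164973714319)/3096105363352082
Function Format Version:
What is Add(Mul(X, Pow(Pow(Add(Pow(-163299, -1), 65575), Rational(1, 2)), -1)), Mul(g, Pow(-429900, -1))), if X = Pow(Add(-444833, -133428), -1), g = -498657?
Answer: Add(Rational(166219, 143300), Mul(Rational(-1, 3096105363352082), Pow(437164973714319, Rational(1, 2)))) ≈ 1.1599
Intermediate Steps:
X = Rational(-1, 578261) (X = Pow(-578261, -1) = Rational(-1, 578261) ≈ -1.7293e-6)
Add(Mul(X, Pow(Pow(Add(Pow(-163299, -1), 65575), Rational(1, 2)), -1)), Mul(g, Pow(-429900, -1))) = Add(Mul(Rational(-1, 578261), Pow(Pow(Add(Pow(-163299, -1), 65575), Rational(1, 2)), -1)), Mul(-498657, Pow(-429900, -1))) = Add(Mul(Rational(-1, 578261), Pow(Pow(Add(Rational(-1, 163299), 65575), Rational(1, 2)), -1)), Mul(-498657, Rational(-1, 429900))) = Add(Mul(Rational(-1, 578261), Pow(Pow(Rational(10708331924, 163299), Rational(1, 2)), -1)), Rational(166219, 143300)) = Add(Mul(Rational(-1, 578261), Pow(Mul(Rational(2, 163299), Pow(437164973714319, Rational(1, 2))), -1)), Rational(166219, 143300)) = Add(Mul(Rational(-1, 578261), Mul(Rational(1, 5354165962), Pow(437164973714319, Rational(1, 2)))), Rational(166219, 143300)) = Add(Mul(Rational(-1, 3096105363352082), Pow(437164973714319, Rational(1, 2))), Rational(166219, 143300)) = Add(Rational(166219, 143300), Mul(Rational(-1, 3096105363352082), Pow(437164973714319, Rational(1, 2))))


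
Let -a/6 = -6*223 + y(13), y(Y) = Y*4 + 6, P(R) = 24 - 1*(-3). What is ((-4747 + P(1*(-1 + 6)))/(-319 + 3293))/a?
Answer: -59/285504 ≈ -0.00020665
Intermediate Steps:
P(R) = 27 (P(R) = 24 + 3 = 27)
y(Y) = 6 + 4*Y (y(Y) = 4*Y + 6 = 6 + 4*Y)
a = 7680 (a = -6*(-6*223 + (6 + 4*13)) = -6*(-1338 + (6 + 52)) = -6*(-1338 + 58) = -6*(-1280) = 7680)
((-4747 + P(1*(-1 + 6)))/(-319 + 3293))/a = ((-4747 + 27)/(-319 + 3293))/7680 = -4720/2974*(1/7680) = -4720*1/2974*(1/7680) = -2360/1487*1/7680 = -59/285504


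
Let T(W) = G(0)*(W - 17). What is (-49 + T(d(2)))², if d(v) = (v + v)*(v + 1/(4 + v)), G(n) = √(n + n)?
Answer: 2401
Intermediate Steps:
G(n) = √2*√n (G(n) = √(2*n) = √2*√n)
d(v) = 2*v*(v + 1/(4 + v)) (d(v) = (2*v)*(v + 1/(4 + v)) = 2*v*(v + 1/(4 + v)))
T(W) = 0 (T(W) = (√2*√0)*(W - 17) = (√2*0)*(-17 + W) = 0*(-17 + W) = 0)
(-49 + T(d(2)))² = (-49 + 0)² = (-49)² = 2401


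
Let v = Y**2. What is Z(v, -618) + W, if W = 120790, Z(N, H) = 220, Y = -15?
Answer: 121010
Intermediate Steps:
v = 225 (v = (-15)**2 = 225)
Z(v, -618) + W = 220 + 120790 = 121010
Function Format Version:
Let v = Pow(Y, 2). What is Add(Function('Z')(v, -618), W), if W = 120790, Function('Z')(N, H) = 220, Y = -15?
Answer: 121010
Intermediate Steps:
v = 225 (v = Pow(-15, 2) = 225)
Add(Function('Z')(v, -618), W) = Add(220, 120790) = 121010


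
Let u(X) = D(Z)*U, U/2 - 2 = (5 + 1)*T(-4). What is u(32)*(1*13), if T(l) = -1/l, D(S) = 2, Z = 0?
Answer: 182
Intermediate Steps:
U = 7 (U = 4 + 2*((5 + 1)*(-1/(-4))) = 4 + 2*(6*(-1*(-¼))) = 4 + 2*(6*(¼)) = 4 + 2*(3/2) = 4 + 3 = 7)
u(X) = 14 (u(X) = 2*7 = 14)
u(32)*(1*13) = 14*(1*13) = 14*13 = 182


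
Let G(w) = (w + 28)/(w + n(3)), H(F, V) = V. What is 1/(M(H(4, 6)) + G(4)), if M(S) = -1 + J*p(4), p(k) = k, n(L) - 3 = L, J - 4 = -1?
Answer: 5/71 ≈ 0.070423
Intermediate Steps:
J = 3 (J = 4 - 1 = 3)
n(L) = 3 + L
G(w) = (28 + w)/(6 + w) (G(w) = (w + 28)/(w + (3 + 3)) = (28 + w)/(w + 6) = (28 + w)/(6 + w))
M(S) = 11 (M(S) = -1 + 3*4 = -1 + 12 = 11)
1/(M(H(4, 6)) + G(4)) = 1/(11 + (28 + 4)/(6 + 4)) = 1/(11 + 32/10) = 1/(11 + (1/10)*32) = 1/(11 + 16/5) = 1/(71/5) = 5/71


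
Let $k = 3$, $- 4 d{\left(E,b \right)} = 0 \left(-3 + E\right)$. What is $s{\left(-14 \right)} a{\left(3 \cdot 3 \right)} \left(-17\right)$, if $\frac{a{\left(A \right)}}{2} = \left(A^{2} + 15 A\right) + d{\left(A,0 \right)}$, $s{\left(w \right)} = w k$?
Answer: $308448$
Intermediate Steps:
$d{\left(E,b \right)} = 0$ ($d{\left(E,b \right)} = - \frac{0 \left(-3 + E\right)}{4} = \left(- \frac{1}{4}\right) 0 = 0$)
$s{\left(w \right)} = 3 w$ ($s{\left(w \right)} = w 3 = 3 w$)
$a{\left(A \right)} = 2 A^{2} + 30 A$ ($a{\left(A \right)} = 2 \left(\left(A^{2} + 15 A\right) + 0\right) = 2 \left(A^{2} + 15 A\right) = 2 A^{2} + 30 A$)
$s{\left(-14 \right)} a{\left(3 \cdot 3 \right)} \left(-17\right) = 3 \left(-14\right) 2 \cdot 3 \cdot 3 \left(15 + 3 \cdot 3\right) \left(-17\right) = - 42 \cdot 2 \cdot 9 \left(15 + 9\right) \left(-17\right) = - 42 \cdot 2 \cdot 9 \cdot 24 \left(-17\right) = \left(-42\right) 432 \left(-17\right) = \left(-18144\right) \left(-17\right) = 308448$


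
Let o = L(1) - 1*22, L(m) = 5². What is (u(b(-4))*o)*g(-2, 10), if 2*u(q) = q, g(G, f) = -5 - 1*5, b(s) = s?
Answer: 60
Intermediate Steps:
g(G, f) = -10 (g(G, f) = -5 - 5 = -10)
L(m) = 25
u(q) = q/2
o = 3 (o = 25 - 1*22 = 25 - 22 = 3)
(u(b(-4))*o)*g(-2, 10) = (((½)*(-4))*3)*(-10) = -2*3*(-10) = -6*(-10) = 60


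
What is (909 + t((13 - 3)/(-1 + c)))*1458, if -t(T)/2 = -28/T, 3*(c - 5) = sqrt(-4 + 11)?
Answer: 6789906/5 + 13608*sqrt(7)/5 ≈ 1.3652e+6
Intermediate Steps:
c = 5 + sqrt(7)/3 (c = 5 + sqrt(-4 + 11)/3 = 5 + sqrt(7)/3 ≈ 5.8819)
t(T) = 56/T (t(T) = -(-56)/T = 56/T)
(909 + t((13 - 3)/(-1 + c)))*1458 = (909 + 56/(((13 - 3)/(-1 + (5 + sqrt(7)/3)))))*1458 = (909 + 56/((10/(4 + sqrt(7)/3))))*1458 = (909 + 56*(2/5 + sqrt(7)/30))*1458 = (909 + (112/5 + 28*sqrt(7)/15))*1458 = (4657/5 + 28*sqrt(7)/15)*1458 = 6789906/5 + 13608*sqrt(7)/5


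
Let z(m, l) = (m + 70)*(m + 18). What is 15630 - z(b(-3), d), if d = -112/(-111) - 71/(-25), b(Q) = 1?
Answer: 14281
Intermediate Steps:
d = 10681/2775 (d = -112*(-1/111) - 71*(-1/25) = 112/111 + 71/25 = 10681/2775 ≈ 3.8490)
z(m, l) = (18 + m)*(70 + m) (z(m, l) = (70 + m)*(18 + m) = (18 + m)*(70 + m))
15630 - z(b(-3), d) = 15630 - (1260 + 1² + 88*1) = 15630 - (1260 + 1 + 88) = 15630 - 1*1349 = 15630 - 1349 = 14281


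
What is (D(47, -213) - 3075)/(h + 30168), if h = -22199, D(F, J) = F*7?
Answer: -2746/7969 ≈ -0.34459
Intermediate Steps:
D(F, J) = 7*F
(D(47, -213) - 3075)/(h + 30168) = (7*47 - 3075)/(-22199 + 30168) = (329 - 3075)/7969 = -2746*1/7969 = -2746/7969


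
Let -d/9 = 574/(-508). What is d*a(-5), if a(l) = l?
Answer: -12915/254 ≈ -50.846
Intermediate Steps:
d = 2583/254 (d = -5166/(-508) = -5166*(-1)/508 = -9*(-287/254) = 2583/254 ≈ 10.169)
d*a(-5) = (2583/254)*(-5) = -12915/254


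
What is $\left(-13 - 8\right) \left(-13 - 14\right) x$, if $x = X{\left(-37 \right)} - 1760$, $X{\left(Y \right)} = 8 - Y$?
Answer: $-972405$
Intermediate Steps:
$x = -1715$ ($x = \left(8 - -37\right) - 1760 = \left(8 + 37\right) - 1760 = 45 - 1760 = -1715$)
$\left(-13 - 8\right) \left(-13 - 14\right) x = \left(-13 - 8\right) \left(-13 - 14\right) \left(-1715\right) = \left(-21\right) \left(-27\right) \left(-1715\right) = 567 \left(-1715\right) = -972405$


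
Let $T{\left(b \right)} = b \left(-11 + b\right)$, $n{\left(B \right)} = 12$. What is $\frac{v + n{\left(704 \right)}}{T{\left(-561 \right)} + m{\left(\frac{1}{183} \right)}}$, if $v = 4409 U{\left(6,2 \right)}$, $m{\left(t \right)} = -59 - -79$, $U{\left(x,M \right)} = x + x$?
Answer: $\frac{6615}{40114} \approx 0.16491$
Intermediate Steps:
$U{\left(x,M \right)} = 2 x$
$m{\left(t \right)} = 20$ ($m{\left(t \right)} = -59 + 79 = 20$)
$v = 52908$ ($v = 4409 \cdot 2 \cdot 6 = 4409 \cdot 12 = 52908$)
$\frac{v + n{\left(704 \right)}}{T{\left(-561 \right)} + m{\left(\frac{1}{183} \right)}} = \frac{52908 + 12}{- 561 \left(-11 - 561\right) + 20} = \frac{52920}{\left(-561\right) \left(-572\right) + 20} = \frac{52920}{320892 + 20} = \frac{52920}{320912} = 52920 \cdot \frac{1}{320912} = \frac{6615}{40114}$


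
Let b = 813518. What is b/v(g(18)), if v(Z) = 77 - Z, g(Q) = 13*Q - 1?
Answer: -406759/78 ≈ -5214.9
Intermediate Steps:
g(Q) = -1 + 13*Q
b/v(g(18)) = 813518/(77 - (-1 + 13*18)) = 813518/(77 - (-1 + 234)) = 813518/(77 - 1*233) = 813518/(77 - 233) = 813518/(-156) = 813518*(-1/156) = -406759/78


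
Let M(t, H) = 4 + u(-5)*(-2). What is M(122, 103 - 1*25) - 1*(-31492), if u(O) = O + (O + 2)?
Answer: 31512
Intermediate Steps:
u(O) = 2 + 2*O (u(O) = O + (2 + O) = 2 + 2*O)
M(t, H) = 20 (M(t, H) = 4 + (2 + 2*(-5))*(-2) = 4 + (2 - 10)*(-2) = 4 - 8*(-2) = 4 + 16 = 20)
M(122, 103 - 1*25) - 1*(-31492) = 20 - 1*(-31492) = 20 + 31492 = 31512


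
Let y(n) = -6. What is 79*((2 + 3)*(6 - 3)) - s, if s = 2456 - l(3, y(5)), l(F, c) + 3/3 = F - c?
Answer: -1263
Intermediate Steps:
l(F, c) = -1 + F - c (l(F, c) = -1 + (F - c) = -1 + F - c)
s = 2448 (s = 2456 - (-1 + 3 - 1*(-6)) = 2456 - (-1 + 3 + 6) = 2456 - 1*8 = 2456 - 8 = 2448)
79*((2 + 3)*(6 - 3)) - s = 79*((2 + 3)*(6 - 3)) - 1*2448 = 79*(5*3) - 2448 = 79*15 - 2448 = 1185 - 2448 = -1263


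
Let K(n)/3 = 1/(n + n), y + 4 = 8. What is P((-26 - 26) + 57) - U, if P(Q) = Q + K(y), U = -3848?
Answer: 30827/8 ≈ 3853.4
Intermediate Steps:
y = 4 (y = -4 + 8 = 4)
K(n) = 3/(2*n) (K(n) = 3/(n + n) = 3/((2*n)) = 3*(1/(2*n)) = 3/(2*n))
P(Q) = 3/8 + Q (P(Q) = Q + (3/2)/4 = Q + (3/2)*(1/4) = Q + 3/8 = 3/8 + Q)
P((-26 - 26) + 57) - U = (3/8 + ((-26 - 26) + 57)) - 1*(-3848) = (3/8 + (-52 + 57)) + 3848 = (3/8 + 5) + 3848 = 43/8 + 3848 = 30827/8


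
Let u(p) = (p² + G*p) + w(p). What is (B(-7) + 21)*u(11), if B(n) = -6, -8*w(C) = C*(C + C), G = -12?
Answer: -2475/4 ≈ -618.75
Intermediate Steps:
w(C) = -C²/4 (w(C) = -C*(C + C)/8 = -C*2*C/8 = -C²/4)
u(p) = -12*p + 3*p²/4 (u(p) = (p² - 12*p) - p²/4 = -12*p + 3*p²/4)
(B(-7) + 21)*u(11) = (-6 + 21)*((¾)*11*(-16 + 11)) = 15*((¾)*11*(-5)) = 15*(-165/4) = -2475/4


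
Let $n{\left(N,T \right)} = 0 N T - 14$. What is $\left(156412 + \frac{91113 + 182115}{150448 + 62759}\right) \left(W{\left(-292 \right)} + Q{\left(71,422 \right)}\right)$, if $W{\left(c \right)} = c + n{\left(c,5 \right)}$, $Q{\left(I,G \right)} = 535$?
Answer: $\frac{2545595030416}{71069} \approx 3.5819 \cdot 10^{7}$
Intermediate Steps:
$n{\left(N,T \right)} = -14$ ($n{\left(N,T \right)} = 0 T - 14 = 0 - 14 = -14$)
$W{\left(c \right)} = -14 + c$ ($W{\left(c \right)} = c - 14 = -14 + c$)
$\left(156412 + \frac{91113 + 182115}{150448 + 62759}\right) \left(W{\left(-292 \right)} + Q{\left(71,422 \right)}\right) = \left(156412 + \frac{91113 + 182115}{150448 + 62759}\right) \left(\left(-14 - 292\right) + 535\right) = \left(156412 + \frac{273228}{213207}\right) \left(-306 + 535\right) = \left(156412 + 273228 \cdot \frac{1}{213207}\right) 229 = \left(156412 + \frac{91076}{71069}\right) 229 = \frac{11116135504}{71069} \cdot 229 = \frac{2545595030416}{71069}$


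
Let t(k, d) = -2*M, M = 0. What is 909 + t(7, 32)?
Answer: 909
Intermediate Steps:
t(k, d) = 0 (t(k, d) = -2*0 = 0)
909 + t(7, 32) = 909 + 0 = 909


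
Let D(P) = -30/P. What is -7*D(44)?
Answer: 105/22 ≈ 4.7727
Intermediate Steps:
-7*D(44) = -(-210)/44 = -7*(-15/22) = 105/22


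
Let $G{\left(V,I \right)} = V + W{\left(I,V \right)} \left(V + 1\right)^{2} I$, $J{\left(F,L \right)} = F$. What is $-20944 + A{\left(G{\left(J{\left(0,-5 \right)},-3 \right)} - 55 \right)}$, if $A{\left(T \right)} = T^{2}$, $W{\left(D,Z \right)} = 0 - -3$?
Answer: $-16848$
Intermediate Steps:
$W{\left(D,Z \right)} = 3$ ($W{\left(D,Z \right)} = 0 + 3 = 3$)
$G{\left(V,I \right)} = V + 3 I \left(1 + V\right)^{2}$ ($G{\left(V,I \right)} = V + 3 \left(V + 1\right)^{2} I = V + 3 \left(1 + V\right)^{2} I = V + 3 I \left(1 + V\right)^{2}$)
$-20944 + A{\left(G{\left(J{\left(0,-5 \right)},-3 \right)} - 55 \right)} = -20944 + \left(\left(0 + 3 \left(-3\right) \left(1 + 0\right)^{2}\right) - 55\right)^{2} = -20944 + \left(\left(0 + 3 \left(-3\right) 1^{2}\right) - 55\right)^{2} = -20944 + \left(\left(0 + 3 \left(-3\right) 1\right) - 55\right)^{2} = -20944 + \left(\left(0 - 9\right) - 55\right)^{2} = -20944 + \left(-9 - 55\right)^{2} = -20944 + \left(-64\right)^{2} = -20944 + 4096 = -16848$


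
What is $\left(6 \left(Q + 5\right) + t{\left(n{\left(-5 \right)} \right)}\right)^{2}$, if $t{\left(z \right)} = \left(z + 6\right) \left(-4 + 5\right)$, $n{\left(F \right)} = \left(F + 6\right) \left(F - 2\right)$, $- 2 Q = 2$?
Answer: $529$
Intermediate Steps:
$Q = -1$ ($Q = \left(- \frac{1}{2}\right) 2 = -1$)
$n{\left(F \right)} = \left(-2 + F\right) \left(6 + F\right)$ ($n{\left(F \right)} = \left(6 + F\right) \left(-2 + F\right) = \left(-2 + F\right) \left(6 + F\right)$)
$t{\left(z \right)} = 6 + z$ ($t{\left(z \right)} = \left(6 + z\right) 1 = 6 + z$)
$\left(6 \left(Q + 5\right) + t{\left(n{\left(-5 \right)} \right)}\right)^{2} = \left(6 \left(-1 + 5\right) + \left(6 + \left(-12 + \left(-5\right)^{2} + 4 \left(-5\right)\right)\right)\right)^{2} = \left(6 \cdot 4 + \left(6 - 7\right)\right)^{2} = \left(24 + \left(6 - 7\right)\right)^{2} = \left(24 - 1\right)^{2} = 23^{2} = 529$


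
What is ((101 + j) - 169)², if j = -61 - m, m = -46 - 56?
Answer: 729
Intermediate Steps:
m = -102
j = 41 (j = -61 - 1*(-102) = -61 + 102 = 41)
((101 + j) - 169)² = ((101 + 41) - 169)² = (142 - 169)² = (-27)² = 729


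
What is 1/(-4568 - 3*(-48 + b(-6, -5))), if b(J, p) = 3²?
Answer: -1/4451 ≈ -0.00022467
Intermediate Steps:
b(J, p) = 9
1/(-4568 - 3*(-48 + b(-6, -5))) = 1/(-4568 - 3*(-48 + 9)) = 1/(-4568 - 3*(-39)) = 1/(-4568 + 117) = 1/(-4451) = -1/4451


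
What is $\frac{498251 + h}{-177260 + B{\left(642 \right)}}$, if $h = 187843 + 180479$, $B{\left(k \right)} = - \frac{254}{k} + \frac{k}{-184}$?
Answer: $- \frac{25591633836}{5234957045} \approx -4.8886$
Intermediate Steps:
$B{\left(k \right)} = - \frac{254}{k} - \frac{k}{184}$ ($B{\left(k \right)} = - \frac{254}{k} + k \left(- \frac{1}{184}\right) = - \frac{254}{k} - \frac{k}{184}$)
$h = 368322$
$\frac{498251 + h}{-177260 + B{\left(642 \right)}} = \frac{498251 + 368322}{-177260 - \left(\frac{321}{92} + \frac{254}{642}\right)} = \frac{866573}{-177260 - \frac{114725}{29532}} = \frac{866573}{- \frac{5234957045}{29532}} = 866573 \left(- \frac{29532}{5234957045}\right) = - \frac{25591633836}{5234957045}$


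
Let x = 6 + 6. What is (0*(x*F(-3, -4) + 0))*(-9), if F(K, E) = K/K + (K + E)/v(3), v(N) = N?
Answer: 0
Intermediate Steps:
x = 12
F(K, E) = 1 + E/3 + K/3 (F(K, E) = K/K + (K + E)/3 = 1 + (E + K)*(1/3) = 1 + (E/3 + K/3) = 1 + E/3 + K/3)
(0*(x*F(-3, -4) + 0))*(-9) = (0*(12*(1 + (1/3)*(-4) + (1/3)*(-3)) + 0))*(-9) = (0*(12*(1 - 4/3 - 1) + 0))*(-9) = (0*(12*(-4/3) + 0))*(-9) = (0*(-16 + 0))*(-9) = (0*(-16))*(-9) = 0*(-9) = 0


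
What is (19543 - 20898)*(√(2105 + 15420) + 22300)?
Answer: -30216500 - 6775*√701 ≈ -3.0396e+7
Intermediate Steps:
(19543 - 20898)*(√(2105 + 15420) + 22300) = -1355*(√17525 + 22300) = -1355*(5*√701 + 22300) = -1355*(22300 + 5*√701) = -30216500 - 6775*√701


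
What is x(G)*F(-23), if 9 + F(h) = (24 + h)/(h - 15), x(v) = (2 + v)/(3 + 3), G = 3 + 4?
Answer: -1029/76 ≈ -13.539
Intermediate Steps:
G = 7
x(v) = ⅓ + v/6 (x(v) = (2 + v)/6 = (2 + v)*(⅙) = ⅓ + v/6)
F(h) = -9 + (24 + h)/(-15 + h) (F(h) = -9 + (24 + h)/(h - 15) = -9 + (24 + h)/(-15 + h))
x(G)*F(-23) = (⅓ + (⅙)*7)*((159 - 8*(-23))/(-15 - 23)) = (⅓ + 7/6)*((159 + 184)/(-38)) = 3*(-1/38*343)/2 = (3/2)*(-343/38) = -1029/76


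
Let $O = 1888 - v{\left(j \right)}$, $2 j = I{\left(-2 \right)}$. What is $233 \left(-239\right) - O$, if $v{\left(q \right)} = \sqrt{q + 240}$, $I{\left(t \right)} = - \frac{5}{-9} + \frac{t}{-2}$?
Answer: $-57575 + \frac{\sqrt{2167}}{3} \approx -57560.0$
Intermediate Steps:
$I{\left(t \right)} = \frac{5}{9} - \frac{t}{2}$ ($I{\left(t \right)} = \left(-5\right) \left(- \frac{1}{9}\right) + t \left(- \frac{1}{2}\right) = \frac{5}{9} - \frac{t}{2}$)
$j = \frac{7}{9}$ ($j = \frac{\frac{5}{9} - -1}{2} = \frac{\frac{5}{9} + 1}{2} = \frac{1}{2} \cdot \frac{14}{9} = \frac{7}{9} \approx 0.77778$)
$v{\left(q \right)} = \sqrt{240 + q}$
$O = 1888 - \frac{\sqrt{2167}}{3}$ ($O = 1888 - \sqrt{240 + \frac{7}{9}} = 1888 - \sqrt{\frac{2167}{9}} = 1888 - \frac{\sqrt{2167}}{3} \approx 1872.5$)
$233 \left(-239\right) - O = 233 \left(-239\right) - \left(1888 - \frac{\sqrt{2167}}{3}\right) = -55687 - \left(1888 - \frac{\sqrt{2167}}{3}\right) = -57575 + \frac{\sqrt{2167}}{3}$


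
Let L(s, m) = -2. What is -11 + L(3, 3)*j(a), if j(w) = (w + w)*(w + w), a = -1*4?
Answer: -139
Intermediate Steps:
a = -4
j(w) = 4*w**2 (j(w) = (2*w)*(2*w) = 4*w**2)
-11 + L(3, 3)*j(a) = -11 - 8*(-4)**2 = -11 - 8*16 = -11 - 2*64 = -11 - 128 = -139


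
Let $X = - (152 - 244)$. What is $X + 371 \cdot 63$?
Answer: $23465$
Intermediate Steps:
$X = 92$ ($X = - (152 - 244) = \left(-1\right) \left(-92\right) = 92$)
$X + 371 \cdot 63 = 92 + 371 \cdot 63 = 92 + 23373 = 23465$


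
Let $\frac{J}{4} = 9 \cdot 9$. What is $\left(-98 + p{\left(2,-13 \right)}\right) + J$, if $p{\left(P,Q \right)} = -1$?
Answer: $225$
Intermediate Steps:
$J = 324$ ($J = 4 \cdot 9 \cdot 9 = 4 \cdot 81 = 324$)
$\left(-98 + p{\left(2,-13 \right)}\right) + J = \left(-98 - 1\right) + 324 = -99 + 324 = 225$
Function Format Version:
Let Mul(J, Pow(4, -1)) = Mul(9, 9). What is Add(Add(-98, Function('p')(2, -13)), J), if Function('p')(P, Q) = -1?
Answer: 225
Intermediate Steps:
J = 324 (J = Mul(4, Mul(9, 9)) = Mul(4, 81) = 324)
Add(Add(-98, Function('p')(2, -13)), J) = Add(Add(-98, -1), 324) = Add(-99, 324) = 225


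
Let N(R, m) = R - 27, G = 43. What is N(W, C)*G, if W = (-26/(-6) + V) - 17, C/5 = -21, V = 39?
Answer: -86/3 ≈ -28.667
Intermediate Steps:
C = -105 (C = 5*(-21) = -105)
W = 79/3 (W = (-26/(-6) + 39) - 17 = (-26*(-⅙) + 39) - 17 = (13/3 + 39) - 17 = 130/3 - 17 = 79/3 ≈ 26.333)
N(R, m) = -27 + R
N(W, C)*G = (-27 + 79/3)*43 = -⅔*43 = -86/3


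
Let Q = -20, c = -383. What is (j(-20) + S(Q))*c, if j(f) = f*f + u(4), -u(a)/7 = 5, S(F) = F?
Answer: -132135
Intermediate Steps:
u(a) = -35 (u(a) = -7*5 = -35)
j(f) = -35 + f² (j(f) = f*f - 35 = f² - 35 = -35 + f²)
(j(-20) + S(Q))*c = ((-35 + (-20)²) - 20)*(-383) = ((-35 + 400) - 20)*(-383) = (365 - 20)*(-383) = 345*(-383) = -132135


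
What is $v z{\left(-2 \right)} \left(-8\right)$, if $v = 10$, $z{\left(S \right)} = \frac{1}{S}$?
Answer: $40$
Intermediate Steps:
$v z{\left(-2 \right)} \left(-8\right) = \frac{10}{-2} \left(-8\right) = 10 \left(- \frac{1}{2}\right) \left(-8\right) = \left(-5\right) \left(-8\right) = 40$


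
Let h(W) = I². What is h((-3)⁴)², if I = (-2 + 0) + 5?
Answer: 81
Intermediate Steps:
I = 3 (I = -2 + 5 = 3)
h(W) = 9 (h(W) = 3² = 9)
h((-3)⁴)² = 9² = 81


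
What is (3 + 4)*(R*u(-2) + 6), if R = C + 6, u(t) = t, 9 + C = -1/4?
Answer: 175/2 ≈ 87.500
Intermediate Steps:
C = -37/4 (C = -9 - 1/4 = -9 - 1*¼ = -9 - ¼ = -37/4 ≈ -9.2500)
R = -13/4 (R = -37/4 + 6 = -13/4 ≈ -3.2500)
(3 + 4)*(R*u(-2) + 6) = (3 + 4)*(-13/4*(-2) + 6) = 7*(13/2 + 6) = 7*(25/2) = 175/2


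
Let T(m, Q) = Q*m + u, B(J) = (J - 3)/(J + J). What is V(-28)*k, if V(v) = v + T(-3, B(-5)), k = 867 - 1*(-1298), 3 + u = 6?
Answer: -59321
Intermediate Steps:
u = 3 (u = -3 + 6 = 3)
B(J) = (-3 + J)/(2*J) (B(J) = (-3 + J)/((2*J)) = (-3 + J)*(1/(2*J)) = (-3 + J)/(2*J))
T(m, Q) = 3 + Q*m (T(m, Q) = Q*m + 3 = 3 + Q*m)
k = 2165 (k = 867 + 1298 = 2165)
V(v) = 3/5 + v (V(v) = v + (3 + ((1/2)*(-3 - 5)/(-5))*(-3)) = v + (3 + ((1/2)*(-1/5)*(-8))*(-3)) = v + (3 + (4/5)*(-3)) = v + (3 - 12/5) = v + 3/5 = 3/5 + v)
V(-28)*k = (3/5 - 28)*2165 = -137/5*2165 = -59321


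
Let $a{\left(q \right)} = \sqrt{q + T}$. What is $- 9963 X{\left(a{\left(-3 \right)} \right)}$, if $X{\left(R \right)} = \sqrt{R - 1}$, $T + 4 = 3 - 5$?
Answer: $- 9963 \sqrt{-1 + 3 i} \approx -10359.0 - 14373.0 i$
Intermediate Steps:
$T = -6$ ($T = -4 + \left(3 - 5\right) = -4 - 2 = -6$)
$a{\left(q \right)} = \sqrt{-6 + q}$ ($a{\left(q \right)} = \sqrt{q - 6} = \sqrt{-6 + q}$)
$X{\left(R \right)} = \sqrt{-1 + R}$
$- 9963 X{\left(a{\left(-3 \right)} \right)} = - 9963 \sqrt{-1 + \sqrt{-6 - 3}} = - 9963 \sqrt{-1 + \sqrt{-9}} = - 9963 \sqrt{-1 + 3 i}$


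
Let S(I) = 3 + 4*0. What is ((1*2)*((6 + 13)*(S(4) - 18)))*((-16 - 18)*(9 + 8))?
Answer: 329460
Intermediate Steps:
S(I) = 3 (S(I) = 3 + 0 = 3)
((1*2)*((6 + 13)*(S(4) - 18)))*((-16 - 18)*(9 + 8)) = ((1*2)*((6 + 13)*(3 - 18)))*((-16 - 18)*(9 + 8)) = (2*(19*(-15)))*(-34*17) = (2*(-285))*(-578) = -570*(-578) = 329460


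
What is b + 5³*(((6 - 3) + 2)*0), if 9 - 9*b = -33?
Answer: 14/3 ≈ 4.6667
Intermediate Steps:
b = 14/3 (b = 1 - ⅑*(-33) = 1 + 11/3 = 14/3 ≈ 4.6667)
b + 5³*(((6 - 3) + 2)*0) = 14/3 + 5³*(((6 - 3) + 2)*0) = 14/3 + 125*((3 + 2)*0) = 14/3 + 125*(5*0) = 14/3 + 125*0 = 14/3 + 0 = 14/3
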